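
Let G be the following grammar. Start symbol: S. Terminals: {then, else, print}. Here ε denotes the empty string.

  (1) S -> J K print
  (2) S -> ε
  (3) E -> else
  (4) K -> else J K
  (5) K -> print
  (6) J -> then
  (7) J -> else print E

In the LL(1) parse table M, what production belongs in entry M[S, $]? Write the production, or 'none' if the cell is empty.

S -> ε

FIRST(E): from E->else we get {else}. So FIRST(E) = {else}.
FIRST(K): from K->else J K we get {else}; from K->print we get {print}. So FIRST(K) = {else, print}.
FIRST(J): from J->then we get {then}; from J->else print E we get {else}. So FIRST(J) = {else, then}.
FIRST(S): from S->J K print we get {else, then}; from S->ε we get {ε}. So FIRST(S) = {ε, else, then}.
FOLLOW(S) includes $ since S is the start symbol.
FOLLOW(S): S appears on no right-hand side. Thus FOLLOW(S) = {$}.
For S -> J K print: FIRST(J K print) = {else, then}, so it goes in M[S, t] for t ∈ {else, then}.
For S -> ε: FIRST(ε) = {ε}, so it goes in M[S, t] for t ∈ {}; since ε ∈ FIRST, also for every t ∈ FOLLOW(S) = {$}.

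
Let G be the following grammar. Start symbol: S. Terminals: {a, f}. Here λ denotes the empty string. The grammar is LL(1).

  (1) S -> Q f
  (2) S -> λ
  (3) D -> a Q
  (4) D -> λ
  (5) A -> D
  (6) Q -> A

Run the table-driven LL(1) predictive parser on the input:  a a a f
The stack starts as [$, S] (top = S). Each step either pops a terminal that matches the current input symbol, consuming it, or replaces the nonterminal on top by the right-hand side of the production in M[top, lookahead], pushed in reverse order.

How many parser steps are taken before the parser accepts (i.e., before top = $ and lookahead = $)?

17

      Stack    Input      Action
   1  $ S      a a a f $  expand S -> Q f
   2  $ f Q    a a a f $  expand Q -> A
   3  $ f A    a a a f $  expand A -> D
   4  $ f D    a a a f $  expand D -> a Q
   5  $ f Q a  a a a f $  match a
   6  $ f Q    a a f $    expand Q -> A
   7  $ f A    a a f $    expand A -> D
   8  $ f D    a a f $    expand D -> a Q
   9  $ f Q a  a a f $    match a
  10  $ f Q    a f $      expand Q -> A
  11  $ f A    a f $      expand A -> D
  12  $ f D    a f $      expand D -> a Q
  13  $ f Q a  a f $      match a
  14  $ f Q    f $        expand Q -> A
  15  $ f A    f $        expand A -> D
  16  $ f D    f $        expand D -> λ
  17  $ f      f $        match f
Accept reached after 17 steps.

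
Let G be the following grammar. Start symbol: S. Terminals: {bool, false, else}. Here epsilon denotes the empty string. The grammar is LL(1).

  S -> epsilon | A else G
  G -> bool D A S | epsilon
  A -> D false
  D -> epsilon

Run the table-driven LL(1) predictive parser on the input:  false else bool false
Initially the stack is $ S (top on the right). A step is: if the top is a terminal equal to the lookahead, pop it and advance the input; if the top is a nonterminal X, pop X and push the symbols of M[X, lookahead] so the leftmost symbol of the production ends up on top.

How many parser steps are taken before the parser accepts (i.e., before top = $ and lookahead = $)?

12

      Stack             Input                    Action
   1  $ S               false else bool false $  expand S -> A else G
   2  $ G else A        false else bool false $  expand A -> D false
   3  $ G else false D  false else bool false $  expand D -> epsilon
   4  $ G else false    false else bool false $  match false
   5  $ G else          else bool false $        match else
   6  $ G               bool false $             expand G -> bool D A S
   7  $ S A D bool      bool false $             match bool
   8  $ S A D           false $                  expand D -> epsilon
   9  $ S A             false $                  expand A -> D false
  10  $ S false D       false $                  expand D -> epsilon
  11  $ S false         false $                  match false
  12  $ S               $                        expand S -> epsilon
Accept reached after 12 steps.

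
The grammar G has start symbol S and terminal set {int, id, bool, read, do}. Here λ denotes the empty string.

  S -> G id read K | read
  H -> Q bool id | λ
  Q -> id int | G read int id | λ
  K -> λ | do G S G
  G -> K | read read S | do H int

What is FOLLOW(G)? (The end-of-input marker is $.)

FIRST(K) = {λ, do}
FIRST(G) = {λ, do, read}  (via K)
FIRST(S) = {do, id, read}  (via G id read K)
FIRST(Q) = {λ, do, id, read}  (via G read int id)
FIRST(H) = {λ, bool, do, id, read}  (via Q bool id)
FOLLOW(S) includes $ since S is the start symbol.
FOLLOW(H): in G->do H int, H is followed by int with FIRST {int}. Thus FOLLOW(H) = {int}.
FOLLOW(Q): in H->Q bool id, Q is followed by bool id with FIRST {bool}. Thus FOLLOW(Q) = {bool}.
FOLLOW(S): in K->do G S G, S is followed by G with FIRST {λ, do, read}; in K->do G S G, the suffix after S is nullable, so FOLLOW(S) ⊇ FOLLOW(K) = {$, do, id, read}; in G->read read S, the suffix after S is empty, so FOLLOW(S) ⊇ FOLLOW(G) = {$, do, id, read}. Thus FOLLOW(S) = {$, do, id, read}.
FOLLOW(K): in S->G id read K, the suffix after K is empty, so FOLLOW(K) ⊇ FOLLOW(S) = {$, do, id, read}; in G->K, the suffix after K is empty, so FOLLOW(K) ⊇ FOLLOW(G) = {$, do, id, read}. Thus FOLLOW(K) = {$, do, id, read}.
FOLLOW(G): in S->G id read K, G is followed by id read K with FIRST {id}; in Q->G read int id, G is followed by read int id with FIRST {read}; in K->do G S G (occurrence 1), G is followed by S G with FIRST {do, id, read}; in K->do G S G (occurrence 2), the suffix after G is empty, so FOLLOW(G) ⊇ FOLLOW(K) = {$, do, id, read}. Thus FOLLOW(G) = {$, do, id, read}.

{$, do, id, read}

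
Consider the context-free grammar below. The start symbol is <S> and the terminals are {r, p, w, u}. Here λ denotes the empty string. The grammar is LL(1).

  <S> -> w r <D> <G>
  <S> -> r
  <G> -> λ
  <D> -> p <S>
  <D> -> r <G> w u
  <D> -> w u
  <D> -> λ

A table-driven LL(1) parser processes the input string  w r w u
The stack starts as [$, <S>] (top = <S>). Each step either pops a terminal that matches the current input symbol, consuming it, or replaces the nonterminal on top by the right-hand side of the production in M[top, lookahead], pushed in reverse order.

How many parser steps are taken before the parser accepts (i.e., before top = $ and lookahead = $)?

     Stack          Input      Action
  1  $ <S>          w r w u $  expand <S> -> w r <D> <G>
  2  $ <G> <D> r w  w r w u $  match w
  3  $ <G> <D> r    r w u $    match r
  4  $ <G> <D>      w u $      expand <D> -> w u
  5  $ <G> u w      w u $      match w
  6  $ <G> u        u $        match u
  7  $ <G>          $          expand <G> -> λ
Accept reached after 7 steps.

7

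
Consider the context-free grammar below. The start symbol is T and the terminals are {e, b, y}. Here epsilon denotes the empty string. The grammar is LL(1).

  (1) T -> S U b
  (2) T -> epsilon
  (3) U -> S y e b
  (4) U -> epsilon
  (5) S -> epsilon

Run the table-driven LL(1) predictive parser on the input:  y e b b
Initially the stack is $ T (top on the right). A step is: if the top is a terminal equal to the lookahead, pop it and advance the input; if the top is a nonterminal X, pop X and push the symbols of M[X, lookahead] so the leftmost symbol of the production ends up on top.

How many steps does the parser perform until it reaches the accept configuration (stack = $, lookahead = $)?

8

step 1: stack=$ T  input=y e b b $  — expand T -> S U b
step 2: stack=$ b U S  input=y e b b $  — expand S -> epsilon
step 3: stack=$ b U  input=y e b b $  — expand U -> S y e b
step 4: stack=$ b b e y S  input=y e b b $  — expand S -> epsilon
step 5: stack=$ b b e y  input=y e b b $  — match y
step 6: stack=$ b b e  input=e b b $  — match e
step 7: stack=$ b b  input=b b $  — match b
step 8: stack=$ b  input=b $  — match b
Accept reached after 8 steps.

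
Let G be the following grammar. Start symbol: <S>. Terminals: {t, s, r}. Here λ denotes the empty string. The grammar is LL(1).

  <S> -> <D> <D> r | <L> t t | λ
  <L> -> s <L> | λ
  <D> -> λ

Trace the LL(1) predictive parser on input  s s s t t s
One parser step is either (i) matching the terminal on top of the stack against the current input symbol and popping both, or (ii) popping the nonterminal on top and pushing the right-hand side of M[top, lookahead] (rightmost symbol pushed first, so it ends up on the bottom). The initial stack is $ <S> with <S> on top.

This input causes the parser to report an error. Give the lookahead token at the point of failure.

s

step 1: stack=$ <S>  input=s s s t t s $  — expand <S> -> <L> t t
step 2: stack=$ t t <L>  input=s s s t t s $  — expand <L> -> s <L>
step 3: stack=$ t t <L> s  input=s s s t t s $  — match s
step 4: stack=$ t t <L>  input=s s t t s $  — expand <L> -> s <L>
step 5: stack=$ t t <L> s  input=s s t t s $  — match s
step 6: stack=$ t t <L>  input=s t t s $  — expand <L> -> s <L>
step 7: stack=$ t t <L> s  input=s t t s $  — match s
step 8: stack=$ t t <L>  input=t t s $  — expand <L> -> λ
step 9: stack=$ t t  input=t t s $  — match t
step 10: stack=$ t  input=t s $  — match t
step 11: stack=$  input=s $  — error: stack empty but input remains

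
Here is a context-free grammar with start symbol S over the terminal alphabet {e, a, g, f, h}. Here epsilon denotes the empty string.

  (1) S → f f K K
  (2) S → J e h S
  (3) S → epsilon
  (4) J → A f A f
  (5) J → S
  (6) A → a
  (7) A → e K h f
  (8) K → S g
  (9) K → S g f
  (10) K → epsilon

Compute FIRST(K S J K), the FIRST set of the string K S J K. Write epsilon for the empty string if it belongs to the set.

{epsilon, a, e, f, g}

FIRST(A) = {a, e}
FIRST(S) = {epsilon, a, e, f}  (via J e h S)
FIRST(J) = {epsilon, a, e, f}  (via A f A f, S)
FIRST(K) = {epsilon, a, e, f, g}  (via S g, S g f)
FIRST(K S J K): take FIRST of each symbol in turn, carrying on past any symbol whose FIRST contains epsilon; result {epsilon, a, e, f, g}.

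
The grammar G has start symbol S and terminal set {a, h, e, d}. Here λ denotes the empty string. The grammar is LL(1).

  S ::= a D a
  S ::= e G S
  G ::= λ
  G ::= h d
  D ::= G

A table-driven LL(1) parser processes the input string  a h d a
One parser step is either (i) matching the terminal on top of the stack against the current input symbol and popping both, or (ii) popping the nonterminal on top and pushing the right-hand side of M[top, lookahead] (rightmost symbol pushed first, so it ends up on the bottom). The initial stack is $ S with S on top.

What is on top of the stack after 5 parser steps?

step 1: stack=$ S  input=a h d a $  — expand S ::= a D a
step 2: stack=$ a D a  input=a h d a $  — match a
step 3: stack=$ a D  input=h d a $  — expand D ::= G
step 4: stack=$ a G  input=h d a $  — expand G ::= h d
step 5: stack=$ a d h  input=h d a $  — match h
Stack after step 5: $ a d (top = d).

d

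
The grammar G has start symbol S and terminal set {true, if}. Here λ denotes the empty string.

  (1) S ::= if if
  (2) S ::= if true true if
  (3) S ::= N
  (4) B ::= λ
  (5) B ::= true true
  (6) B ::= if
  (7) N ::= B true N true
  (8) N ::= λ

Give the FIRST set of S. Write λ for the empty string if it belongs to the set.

FIRST(B) = {λ, if, true}
FIRST(N) = {λ, if, true}  (via B true N true)
FIRST(S) = {λ, if, true}  (via N)

{λ, if, true}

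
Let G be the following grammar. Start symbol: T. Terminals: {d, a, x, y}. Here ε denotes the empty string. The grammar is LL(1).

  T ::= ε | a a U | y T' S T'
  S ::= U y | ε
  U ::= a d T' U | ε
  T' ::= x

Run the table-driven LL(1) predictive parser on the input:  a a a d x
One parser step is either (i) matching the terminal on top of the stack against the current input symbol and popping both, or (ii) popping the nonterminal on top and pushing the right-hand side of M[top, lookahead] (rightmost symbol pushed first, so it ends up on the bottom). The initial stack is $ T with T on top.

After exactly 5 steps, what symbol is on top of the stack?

d

step 1: stack=$ T  input=a a a d x $  — expand T ::= a a U
step 2: stack=$ U a a  input=a a a d x $  — match a
step 3: stack=$ U a  input=a a d x $  — match a
step 4: stack=$ U  input=a d x $  — expand U ::= a d T' U
step 5: stack=$ U T' d a  input=a d x $  — match a
Stack after step 5: $ U T' d (top = d).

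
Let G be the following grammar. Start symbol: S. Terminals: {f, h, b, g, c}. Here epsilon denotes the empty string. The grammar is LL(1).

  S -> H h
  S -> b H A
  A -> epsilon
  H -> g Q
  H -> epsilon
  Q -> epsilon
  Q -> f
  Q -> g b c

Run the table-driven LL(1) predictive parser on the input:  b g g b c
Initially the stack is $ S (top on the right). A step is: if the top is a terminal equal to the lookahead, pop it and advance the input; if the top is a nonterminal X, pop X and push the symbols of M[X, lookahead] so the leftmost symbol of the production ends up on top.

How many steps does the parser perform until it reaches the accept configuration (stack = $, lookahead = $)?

9

step 1: stack=$ S  input=b g g b c $  — expand S -> b H A
step 2: stack=$ A H b  input=b g g b c $  — match b
step 3: stack=$ A H  input=g g b c $  — expand H -> g Q
step 4: stack=$ A Q g  input=g g b c $  — match g
step 5: stack=$ A Q  input=g b c $  — expand Q -> g b c
step 6: stack=$ A c b g  input=g b c $  — match g
step 7: stack=$ A c b  input=b c $  — match b
step 8: stack=$ A c  input=c $  — match c
step 9: stack=$ A  input=$  — expand A -> epsilon
Accept reached after 9 steps.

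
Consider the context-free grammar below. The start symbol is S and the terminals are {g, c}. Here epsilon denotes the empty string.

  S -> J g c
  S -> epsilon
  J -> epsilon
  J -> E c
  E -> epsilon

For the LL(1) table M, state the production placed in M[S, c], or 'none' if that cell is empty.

FIRST(E) = {epsilon}
FIRST(J) = {epsilon, c}  (via E c)
FIRST(S) = {epsilon, c, g}  (via J g c)
FOLLOW(S) includes $ since S is the start symbol.
FOLLOW(S): S appears on no right-hand side. Thus FOLLOW(S) = {$}.
For S -> J g c: FIRST(J g c) = {c, g}, so it goes in M[S, t] for t ∈ {c, g}.
For S -> epsilon: FIRST(epsilon) = {epsilon}, so it goes in M[S, t] for t ∈ {}; since epsilon ∈ FIRST, also for every t ∈ FOLLOW(S) = {$}.

S -> J g c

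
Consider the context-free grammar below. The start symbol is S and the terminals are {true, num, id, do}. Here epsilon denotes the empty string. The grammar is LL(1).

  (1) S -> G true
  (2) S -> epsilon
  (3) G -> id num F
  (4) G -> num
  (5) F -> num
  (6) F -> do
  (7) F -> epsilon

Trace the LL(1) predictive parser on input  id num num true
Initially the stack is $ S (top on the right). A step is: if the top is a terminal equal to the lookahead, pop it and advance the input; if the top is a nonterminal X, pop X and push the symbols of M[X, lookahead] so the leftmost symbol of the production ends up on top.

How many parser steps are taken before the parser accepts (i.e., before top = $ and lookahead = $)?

7

     Stack            Input              Action
  1  $ S              id num num true $  expand S -> G true
  2  $ true G         id num num true $  expand G -> id num F
  3  $ true F num id  id num num true $  match id
  4  $ true F num     num num true $     match num
  5  $ true F         num true $         expand F -> num
  6  $ true num       num true $         match num
  7  $ true           true $             match true
Accept reached after 7 steps.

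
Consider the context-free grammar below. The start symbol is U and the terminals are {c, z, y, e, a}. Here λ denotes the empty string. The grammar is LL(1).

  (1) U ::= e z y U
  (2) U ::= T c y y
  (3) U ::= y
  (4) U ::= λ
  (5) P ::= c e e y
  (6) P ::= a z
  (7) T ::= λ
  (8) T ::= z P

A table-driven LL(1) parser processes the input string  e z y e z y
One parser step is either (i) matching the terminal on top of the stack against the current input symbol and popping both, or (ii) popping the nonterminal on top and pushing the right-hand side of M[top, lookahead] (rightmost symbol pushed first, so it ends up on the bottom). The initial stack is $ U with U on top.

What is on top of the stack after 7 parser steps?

y

step 1: stack=$ U  input=e z y e z y $  — expand U ::= e z y U
step 2: stack=$ U y z e  input=e z y e z y $  — match e
step 3: stack=$ U y z  input=z y e z y $  — match z
step 4: stack=$ U y  input=y e z y $  — match y
step 5: stack=$ U  input=e z y $  — expand U ::= e z y U
step 6: stack=$ U y z e  input=e z y $  — match e
step 7: stack=$ U y z  input=z y $  — match z
Stack after step 7: $ U y (top = y).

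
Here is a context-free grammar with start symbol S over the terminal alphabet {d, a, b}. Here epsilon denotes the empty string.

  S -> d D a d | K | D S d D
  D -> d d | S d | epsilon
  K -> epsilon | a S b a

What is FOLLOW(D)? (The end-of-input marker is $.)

FIRST(K) = {epsilon, a}
FIRST(S) = {epsilon, a, d}  (via K, D S d D)
FIRST(D) = {epsilon, a, d}  (via S d)
FOLLOW(S) includes $ since S is the start symbol.
FOLLOW(S): in S->D S d D, S is followed by d D with FIRST {d}; in D->S d, S is followed by d with FIRST {d}; in K->a S b a, S is followed by b a with FIRST {b}. Thus FOLLOW(S) = {$, b, d}.
FOLLOW(D): in S->d D a d, D is followed by a d with FIRST {a}; in S->D S d D (occurrence 1), D is followed by S d D with FIRST {a, d}; in S->D S d D (occurrence 2), the suffix after D is empty, so FOLLOW(D) ⊇ FOLLOW(S) = {$, b, d}. Thus FOLLOW(D) = {$, a, b, d}.
FOLLOW(K): in S->K, the suffix after K is empty, so FOLLOW(K) ⊇ FOLLOW(S) = {$, b, d}. Thus FOLLOW(K) = {$, b, d}.

{$, a, b, d}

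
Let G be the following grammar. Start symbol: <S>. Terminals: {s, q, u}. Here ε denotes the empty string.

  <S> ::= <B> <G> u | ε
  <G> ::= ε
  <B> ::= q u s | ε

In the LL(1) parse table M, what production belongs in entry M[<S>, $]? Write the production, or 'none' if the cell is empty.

<S> ::= ε

FIRST(<G>): from <G>::=ε we get {ε}. So FIRST(<G>) = {ε}.
FIRST(<B>): from <B>::=q u s we get {q}; from <B>::=ε we get {ε}. So FIRST(<B>) = {ε, q}.
FIRST(<S>): from <S>::=<B> <G> u we get {q, u}; from <S>::=ε we get {ε}. So FIRST(<S>) = {ε, q, u}.
FOLLOW(<S>) includes $ since <S> is the start symbol.
FOLLOW(<S>): <S> appears on no right-hand side. Thus FOLLOW(<S>) = {$}.
For <S> ::= <B> <G> u: FIRST(<B> <G> u) = {q, u}, so it goes in M[<S>, t] for t ∈ {q, u}.
For <S> ::= ε: FIRST(ε) = {ε}, so it goes in M[<S>, t] for t ∈ {}; since ε ∈ FIRST, also for every t ∈ FOLLOW(<S>) = {$}.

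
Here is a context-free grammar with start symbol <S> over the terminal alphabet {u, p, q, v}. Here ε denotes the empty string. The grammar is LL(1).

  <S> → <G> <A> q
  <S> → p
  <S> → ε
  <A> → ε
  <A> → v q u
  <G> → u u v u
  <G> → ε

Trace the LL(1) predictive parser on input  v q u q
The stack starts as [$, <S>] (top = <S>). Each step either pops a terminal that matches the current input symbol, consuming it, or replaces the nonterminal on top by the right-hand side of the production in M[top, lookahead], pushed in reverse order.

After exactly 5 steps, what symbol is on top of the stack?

u

step 1: stack=$ <S>  input=v q u q $  — expand <S> → <G> <A> q
step 2: stack=$ q <A> <G>  input=v q u q $  — expand <G> → ε
step 3: stack=$ q <A>  input=v q u q $  — expand <A> → v q u
step 4: stack=$ q u q v  input=v q u q $  — match v
step 5: stack=$ q u q  input=q u q $  — match q
Stack after step 5: $ q u (top = u).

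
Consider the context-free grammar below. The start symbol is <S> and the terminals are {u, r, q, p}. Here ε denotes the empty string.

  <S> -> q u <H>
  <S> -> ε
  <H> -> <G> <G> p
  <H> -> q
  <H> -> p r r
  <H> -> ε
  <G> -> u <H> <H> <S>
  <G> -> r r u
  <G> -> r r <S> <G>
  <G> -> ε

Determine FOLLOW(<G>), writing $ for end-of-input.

{p, r, u}

FIRST(<S>) = {ε, q}
FIRST(<G>) = {ε, r, u}
FIRST(<H>) = {ε, p, q, r, u}  (via <G> <G> p)
FOLLOW(<S>) includes $ since <S> is the start symbol.
FOLLOW(<G>): in <H>-><G> <G> p (occurrence 1), <G> is followed by <G> p with FIRST {p, r, u}; in <H>-><G> <G> p (occurrence 2), <G> is followed by p with FIRST {p}; in <G>->r r <S> <G>, the suffix after <G> is empty (adds nothing new). Thus FOLLOW(<G>) = {p, r, u}.
FOLLOW(<S>): in <G>->u <H> <H> <S>, the suffix after <S> is empty, so FOLLOW(<S>) ⊇ FOLLOW(<G>) = {p, r, u}; in <G>->r r <S> <G>, <S> is followed by <G> with FIRST {ε, r, u}; in <G>->r r <S> <G>, the suffix after <S> is nullable, so FOLLOW(<S>) ⊇ FOLLOW(<G>) = {p, r, u}. Thus FOLLOW(<S>) = {$, p, r, u}.
FOLLOW(<H>): in <S>->q u <H>, the suffix after <H> is empty, so FOLLOW(<H>) ⊇ FOLLOW(<S>) = {$, p, r, u}; in <G>->u <H> <H> <S> (occurrence 1), <H> is followed by <H> <S> with FIRST {ε, p, q, r, u}; in <G>->u <H> <H> <S> (occurrence 1), the suffix after <H> is nullable, so FOLLOW(<H>) ⊇ FOLLOW(<G>) = {p, r, u}; in <G>->u <H> <H> <S> (occurrence 2), <H> is followed by <S> with FIRST {ε, q}; in <G>->u <H> <H> <S> (occurrence 2), the suffix after <H> is nullable, so FOLLOW(<H>) ⊇ FOLLOW(<G>) = {p, r, u}. Thus FOLLOW(<H>) = {$, p, q, r, u}.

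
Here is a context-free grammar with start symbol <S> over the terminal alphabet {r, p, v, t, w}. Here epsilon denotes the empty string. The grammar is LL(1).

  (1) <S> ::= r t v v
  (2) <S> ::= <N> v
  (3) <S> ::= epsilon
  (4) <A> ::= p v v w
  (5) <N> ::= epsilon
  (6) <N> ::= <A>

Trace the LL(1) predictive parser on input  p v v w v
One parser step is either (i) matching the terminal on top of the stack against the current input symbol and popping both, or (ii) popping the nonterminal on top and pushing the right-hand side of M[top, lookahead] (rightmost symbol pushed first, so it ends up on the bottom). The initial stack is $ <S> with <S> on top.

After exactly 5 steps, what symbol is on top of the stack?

v

step 1: stack=$ <S>  input=p v v w v $  — expand <S> ::= <N> v
step 2: stack=$ v <N>  input=p v v w v $  — expand <N> ::= <A>
step 3: stack=$ v <A>  input=p v v w v $  — expand <A> ::= p v v w
step 4: stack=$ v w v v p  input=p v v w v $  — match p
step 5: stack=$ v w v v  input=v v w v $  — match v
Stack after step 5: $ v w v (top = v).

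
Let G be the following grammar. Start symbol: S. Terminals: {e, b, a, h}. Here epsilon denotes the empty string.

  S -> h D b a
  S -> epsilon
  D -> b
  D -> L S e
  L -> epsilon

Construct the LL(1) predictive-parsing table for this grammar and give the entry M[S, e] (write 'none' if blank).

S -> epsilon

FIRST(S) = {epsilon, h}
FIRST(L) = {epsilon}
FIRST(D) = {b, e, h}  (via L S e)
FOLLOW(S) includes $ since S is the start symbol.
FOLLOW(S): in D->L S e, S is followed by e with FIRST {e}. Thus FOLLOW(S) = {$, e}.
For S -> h D b a: FIRST(h D b a) = {h}, so it goes in M[S, t] for t ∈ {h}.
For S -> epsilon: FIRST(epsilon) = {epsilon}, so it goes in M[S, t] for t ∈ {}; since epsilon ∈ FIRST, also for every t ∈ FOLLOW(S) = {$, e}.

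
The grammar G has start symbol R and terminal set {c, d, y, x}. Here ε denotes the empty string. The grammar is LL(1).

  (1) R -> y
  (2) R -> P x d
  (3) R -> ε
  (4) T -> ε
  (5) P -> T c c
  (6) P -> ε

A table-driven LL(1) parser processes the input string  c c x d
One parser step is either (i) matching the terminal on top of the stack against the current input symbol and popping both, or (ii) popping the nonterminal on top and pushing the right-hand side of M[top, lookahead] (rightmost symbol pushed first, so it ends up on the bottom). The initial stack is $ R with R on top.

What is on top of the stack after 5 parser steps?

x

     Stack        Input      Action
  1  $ R          c c x d $  expand R -> P x d
  2  $ d x P      c c x d $  expand P -> T c c
  3  $ d x c c T  c c x d $  expand T -> ε
  4  $ d x c c    c c x d $  match c
  5  $ d x c      c x d $    match c
Stack after step 5: $ d x (top = x).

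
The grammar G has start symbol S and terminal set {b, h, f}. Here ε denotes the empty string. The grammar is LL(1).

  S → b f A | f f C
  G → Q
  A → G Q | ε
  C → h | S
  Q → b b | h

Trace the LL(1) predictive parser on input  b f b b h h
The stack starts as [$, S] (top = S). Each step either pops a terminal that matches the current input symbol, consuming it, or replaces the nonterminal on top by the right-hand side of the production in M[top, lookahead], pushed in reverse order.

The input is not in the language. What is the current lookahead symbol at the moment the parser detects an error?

h

      Stack    Input          Action
   1  $ S      b f b b h h $  expand S → b f A
   2  $ A f b  b f b b h h $  match b
   3  $ A f    f b b h h $    match f
   4  $ A      b b h h $      expand A → G Q
   5  $ Q G    b b h h $      expand G → Q
   6  $ Q Q    b b h h $      expand Q → b b
   7  $ Q b b  b b h h $      match b
   8  $ Q b    b h h $        match b
   9  $ Q      h h $          expand Q → h
  10  $ h      h h $          match h
  11  $        h $            error: stack empty but input remains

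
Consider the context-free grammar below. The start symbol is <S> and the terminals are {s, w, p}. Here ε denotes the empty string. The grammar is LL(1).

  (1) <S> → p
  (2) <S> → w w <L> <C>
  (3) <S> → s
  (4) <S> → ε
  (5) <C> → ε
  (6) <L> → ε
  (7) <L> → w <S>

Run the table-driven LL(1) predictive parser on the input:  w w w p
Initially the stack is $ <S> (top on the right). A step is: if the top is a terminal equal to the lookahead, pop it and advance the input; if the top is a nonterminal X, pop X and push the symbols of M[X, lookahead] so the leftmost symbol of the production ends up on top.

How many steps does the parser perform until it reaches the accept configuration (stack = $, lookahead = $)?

step 1: stack=$ <S>  input=w w w p $  — expand <S> → w w <L> <C>
step 2: stack=$ <C> <L> w w  input=w w w p $  — match w
step 3: stack=$ <C> <L> w  input=w w p $  — match w
step 4: stack=$ <C> <L>  input=w p $  — expand <L> → w <S>
step 5: stack=$ <C> <S> w  input=w p $  — match w
step 6: stack=$ <C> <S>  input=p $  — expand <S> → p
step 7: stack=$ <C> p  input=p $  — match p
step 8: stack=$ <C>  input=$  — expand <C> → ε
Accept reached after 8 steps.

8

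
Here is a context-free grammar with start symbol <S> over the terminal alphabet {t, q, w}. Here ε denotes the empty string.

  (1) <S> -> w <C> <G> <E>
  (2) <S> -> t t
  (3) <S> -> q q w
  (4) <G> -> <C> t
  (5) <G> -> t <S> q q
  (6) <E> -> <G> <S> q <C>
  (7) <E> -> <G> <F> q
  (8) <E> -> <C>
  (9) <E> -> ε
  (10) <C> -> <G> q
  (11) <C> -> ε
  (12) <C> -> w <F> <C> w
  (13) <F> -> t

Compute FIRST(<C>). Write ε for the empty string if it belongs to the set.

FIRST(<S>): from <S>->w <C> <G> <E> we get {w}; from <S>->t t we get {t}; from <S>->q q w we get {q}. So FIRST(<S>) = {q, t, w}.
FIRST(<F>): from <F>->t we get {t}. So FIRST(<F>) = {t}.
FIRST(<G>): from <G>-><C> t we get {t, w}; from <G>->t <S> q q we get {t}. So FIRST(<G>) = {t, w}.
FIRST(<C>): from <C>-><G> q we get {t, w}; from <C>->ε we get {ε}; from <C>->w <F> <C> w we get {w}. So FIRST(<C>) = {ε, t, w}.
FIRST(<E>): from <E>-><G> <S> q <C> we get {t, w}; from <E>-><G> <F> q we get {t, w}; from <E>-><C> we get {ε, t, w}; from <E>->ε we get {ε}. So FIRST(<E>) = {ε, t, w}.

{ε, t, w}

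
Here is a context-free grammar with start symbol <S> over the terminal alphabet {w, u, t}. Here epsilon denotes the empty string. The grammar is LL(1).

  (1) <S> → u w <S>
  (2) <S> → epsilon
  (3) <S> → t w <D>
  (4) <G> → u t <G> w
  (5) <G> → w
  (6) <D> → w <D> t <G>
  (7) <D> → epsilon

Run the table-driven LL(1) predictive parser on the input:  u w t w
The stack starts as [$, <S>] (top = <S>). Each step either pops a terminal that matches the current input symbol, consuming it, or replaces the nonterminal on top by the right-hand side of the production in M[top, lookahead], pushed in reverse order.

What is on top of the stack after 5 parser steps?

     Stack      Input      Action
  1  $ <S>      u w t w $  expand <S> → u w <S>
  2  $ <S> w u  u w t w $  match u
  3  $ <S> w    w t w $    match w
  4  $ <S>      t w $      expand <S> → t w <D>
  5  $ <D> w t  t w $      match t
Stack after step 5: $ <D> w (top = w).

w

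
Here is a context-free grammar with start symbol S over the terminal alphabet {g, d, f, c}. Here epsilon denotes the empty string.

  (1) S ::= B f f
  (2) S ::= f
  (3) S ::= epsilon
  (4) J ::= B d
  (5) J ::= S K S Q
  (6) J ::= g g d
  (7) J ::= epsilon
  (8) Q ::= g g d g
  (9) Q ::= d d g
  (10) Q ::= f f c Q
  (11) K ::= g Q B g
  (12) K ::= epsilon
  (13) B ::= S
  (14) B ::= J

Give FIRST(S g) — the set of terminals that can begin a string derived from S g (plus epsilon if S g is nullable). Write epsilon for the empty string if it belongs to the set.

{d, f, g}

FIRST(Q) = {d, f, g}
FIRST(K) = {epsilon, g}
FIRST(S) = {epsilon, d, f, g}  (via B f f)
FIRST(J) = {epsilon, d, f, g}  (via B d, S K S Q)
FIRST(B) = {epsilon, d, f, g}  (via S, J)
FIRST(S g): take FIRST of each symbol in turn, carrying on past any symbol whose FIRST contains epsilon; result {d, f, g}.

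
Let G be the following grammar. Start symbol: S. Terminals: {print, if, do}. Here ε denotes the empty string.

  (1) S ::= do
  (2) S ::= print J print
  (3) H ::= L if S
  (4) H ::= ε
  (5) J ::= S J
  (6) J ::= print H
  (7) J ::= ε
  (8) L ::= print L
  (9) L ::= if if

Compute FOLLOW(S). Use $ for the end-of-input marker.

FIRST(S) = {do, print}
FIRST(L) = {if, print}
FIRST(H) = {ε, if, print}  (via L if S)
FIRST(J) = {ε, do, print}  (via S J)
FOLLOW(S) includes $ since S is the start symbol.
FOLLOW(J): in S::=print J print, J is followed by print with FIRST {print}; in J::=S J, the suffix after J is empty (adds nothing new). Thus FOLLOW(J) = {print}.
FOLLOW(H): in J::=print H, the suffix after H is empty, so FOLLOW(H) ⊇ FOLLOW(J) = {print}. Thus FOLLOW(H) = {print}.
FOLLOW(S): in H::=L if S, the suffix after S is empty, so FOLLOW(S) ⊇ FOLLOW(H) = {print}; in J::=S J, S is followed by J with FIRST {ε, do, print}; in J::=S J, the suffix after S is nullable, so FOLLOW(S) ⊇ FOLLOW(J) = {print}. Thus FOLLOW(S) = {$, do, print}.
FOLLOW(L): in H::=L if S, L is followed by if S with FIRST {if}; in L::=print L, the suffix after L is empty (adds nothing new). Thus FOLLOW(L) = {if}.

{$, do, print}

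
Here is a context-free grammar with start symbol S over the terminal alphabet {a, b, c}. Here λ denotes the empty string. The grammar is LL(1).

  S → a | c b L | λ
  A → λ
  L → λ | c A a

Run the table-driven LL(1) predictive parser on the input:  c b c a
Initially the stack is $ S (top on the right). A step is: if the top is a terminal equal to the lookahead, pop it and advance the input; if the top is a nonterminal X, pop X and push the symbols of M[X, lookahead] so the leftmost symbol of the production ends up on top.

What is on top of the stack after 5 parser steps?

A

     Stack    Input      Action
  1  $ S      c b c a $  expand S → c b L
  2  $ L b c  c b c a $  match c
  3  $ L b    b c a $    match b
  4  $ L      c a $      expand L → c A a
  5  $ a A c  c a $      match c
Stack after step 5: $ a A (top = A).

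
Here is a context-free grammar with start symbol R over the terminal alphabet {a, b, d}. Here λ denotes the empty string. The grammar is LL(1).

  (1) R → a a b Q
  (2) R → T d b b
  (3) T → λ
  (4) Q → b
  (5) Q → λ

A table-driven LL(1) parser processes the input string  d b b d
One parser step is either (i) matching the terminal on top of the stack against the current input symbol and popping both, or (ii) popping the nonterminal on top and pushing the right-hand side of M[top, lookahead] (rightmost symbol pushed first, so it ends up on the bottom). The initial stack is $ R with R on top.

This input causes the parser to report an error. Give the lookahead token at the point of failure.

d

     Stack      Input      Action
  1  $ R        d b b d $  expand R → T d b b
  2  $ b b d T  d b b d $  expand T → λ
  3  $ b b d    d b b d $  match d
  4  $ b b      b b d $    match b
  5  $ b        b d $      match b
  6  $          d $        error: stack empty but input remains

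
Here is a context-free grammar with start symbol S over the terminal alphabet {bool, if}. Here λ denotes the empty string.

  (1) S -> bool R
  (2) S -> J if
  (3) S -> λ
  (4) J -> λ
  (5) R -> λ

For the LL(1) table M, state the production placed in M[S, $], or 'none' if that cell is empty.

S -> λ

FIRST(J) = {λ}
FIRST(R) = {λ}
FIRST(S) = {λ, bool, if}  (via J if)
FOLLOW(S) includes $ since S is the start symbol.
FOLLOW(S): S appears on no right-hand side. Thus FOLLOW(S) = {$}.
For S -> bool R: FIRST(bool R) = {bool}, so it goes in M[S, t] for t ∈ {bool}.
For S -> J if: FIRST(J if) = {if}, so it goes in M[S, t] for t ∈ {if}.
For S -> λ: FIRST(λ) = {λ}, so it goes in M[S, t] for t ∈ {}; since λ ∈ FIRST, also for every t ∈ FOLLOW(S) = {$}.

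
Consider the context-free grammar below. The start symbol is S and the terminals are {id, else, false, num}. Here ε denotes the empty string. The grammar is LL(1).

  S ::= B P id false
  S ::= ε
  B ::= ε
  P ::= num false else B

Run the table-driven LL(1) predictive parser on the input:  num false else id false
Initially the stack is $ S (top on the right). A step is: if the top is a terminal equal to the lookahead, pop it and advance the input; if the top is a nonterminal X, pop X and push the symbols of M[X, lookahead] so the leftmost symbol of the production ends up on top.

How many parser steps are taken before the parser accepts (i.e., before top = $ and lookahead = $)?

step 1: stack=$ S  input=num false else id false $  — expand S ::= B P id false
step 2: stack=$ false id P B  input=num false else id false $  — expand B ::= ε
step 3: stack=$ false id P  input=num false else id false $  — expand P ::= num false else B
step 4: stack=$ false id B else false num  input=num false else id false $  — match num
step 5: stack=$ false id B else false  input=false else id false $  — match false
step 6: stack=$ false id B else  input=else id false $  — match else
step 7: stack=$ false id B  input=id false $  — expand B ::= ε
step 8: stack=$ false id  input=id false $  — match id
step 9: stack=$ false  input=false $  — match false
Accept reached after 9 steps.

9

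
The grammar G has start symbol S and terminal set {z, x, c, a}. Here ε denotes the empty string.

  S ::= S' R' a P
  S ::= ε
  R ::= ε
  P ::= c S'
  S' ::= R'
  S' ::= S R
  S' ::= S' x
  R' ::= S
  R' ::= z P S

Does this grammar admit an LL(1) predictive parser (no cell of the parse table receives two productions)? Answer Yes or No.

No

FIRST(S) = {ε, a, x, z}
FIRST(R) = {ε}
FIRST(P) = {c}
FIRST(S') = {ε, a, x, z}
FIRST(R') = {ε, a, x, z}
FOLLOW(S) = {$, a, x, z}
FOLLOW(R) = {$, a, x, z}
FOLLOW(P) = {$, a, x, z}
FOLLOW(S') = {$, a, x, z}
FOLLOW(R') = {$, a, x, z}
Cell M[R', z] receives both R' ::= S and R' ::= z P S — the grammar is not LL(1).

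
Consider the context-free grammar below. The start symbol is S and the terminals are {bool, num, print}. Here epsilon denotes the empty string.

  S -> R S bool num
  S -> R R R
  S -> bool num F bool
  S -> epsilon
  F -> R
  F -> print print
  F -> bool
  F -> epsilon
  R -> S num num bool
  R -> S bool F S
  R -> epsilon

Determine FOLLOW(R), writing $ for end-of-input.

FIRST(S) = {epsilon, bool, num}  (via R S bool num, R R R)
FIRST(R) = {epsilon, bool, num}  (via S num num bool, S bool F S)
FIRST(F) = {epsilon, bool, num, print}  (via R)
FOLLOW(S) includes $ since S is the start symbol.
FOLLOW(S): in S->R S bool num, S is followed by bool num with FIRST {bool}; in R->S num num bool, S is followed by num num bool with FIRST {num}; in R->S bool F S (occurrence 1), S is followed by bool F S with FIRST {bool}; in R->S bool F S (occurrence 2), the suffix after S is empty, so FOLLOW(S) ⊇ FOLLOW(R) = {$, bool, num}. Thus FOLLOW(S) = {$, bool, num}.
FOLLOW(F): in S->bool num F bool, F is followed by bool with FIRST {bool}; in R->S bool F S, F is followed by S with FIRST {epsilon, bool, num}; in R->S bool F S, the suffix after F is nullable, so FOLLOW(F) ⊇ FOLLOW(R) = {$, bool, num}. Thus FOLLOW(F) = {$, bool, num}.
FOLLOW(R): in S->R S bool num, R is followed by S bool num with FIRST {bool, num}; in S->R R R (occurrence 1), R is followed by R R with FIRST {epsilon, bool, num}; in S->R R R (occurrence 1), the suffix after R is nullable, so FOLLOW(R) ⊇ FOLLOW(S) = {$, bool, num}; in S->R R R (occurrence 2), R is followed by R with FIRST {epsilon, bool, num}; in S->R R R (occurrence 2), the suffix after R is nullable, so FOLLOW(R) ⊇ FOLLOW(S) = {$, bool, num}; in S->R R R (occurrence 3), the suffix after R is empty, so FOLLOW(R) ⊇ FOLLOW(S) = {$, bool, num}; in F->R, the suffix after R is empty, so FOLLOW(R) ⊇ FOLLOW(F) = {$, bool, num}. Thus FOLLOW(R) = {$, bool, num}.

{$, bool, num}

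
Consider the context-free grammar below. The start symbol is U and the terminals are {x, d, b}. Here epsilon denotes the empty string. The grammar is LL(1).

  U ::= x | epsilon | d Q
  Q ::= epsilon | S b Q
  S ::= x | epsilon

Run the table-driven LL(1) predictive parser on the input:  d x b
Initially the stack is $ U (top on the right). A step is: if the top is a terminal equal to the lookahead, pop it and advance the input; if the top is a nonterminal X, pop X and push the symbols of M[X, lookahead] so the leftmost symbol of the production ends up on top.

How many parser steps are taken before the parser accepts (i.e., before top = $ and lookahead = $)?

step 1: stack=$ U  input=d x b $  — expand U ::= d Q
step 2: stack=$ Q d  input=d x b $  — match d
step 3: stack=$ Q  input=x b $  — expand Q ::= S b Q
step 4: stack=$ Q b S  input=x b $  — expand S ::= x
step 5: stack=$ Q b x  input=x b $  — match x
step 6: stack=$ Q b  input=b $  — match b
step 7: stack=$ Q  input=$  — expand Q ::= epsilon
Accept reached after 7 steps.

7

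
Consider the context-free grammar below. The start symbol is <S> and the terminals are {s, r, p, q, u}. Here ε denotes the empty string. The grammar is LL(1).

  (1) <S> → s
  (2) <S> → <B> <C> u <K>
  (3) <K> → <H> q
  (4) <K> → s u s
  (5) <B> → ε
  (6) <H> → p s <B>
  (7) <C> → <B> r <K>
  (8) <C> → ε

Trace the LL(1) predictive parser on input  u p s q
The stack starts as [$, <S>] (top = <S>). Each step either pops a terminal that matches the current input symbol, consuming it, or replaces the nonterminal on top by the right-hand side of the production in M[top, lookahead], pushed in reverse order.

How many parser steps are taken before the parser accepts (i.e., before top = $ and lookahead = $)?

      Stack            Input      Action
   1  $ <S>            u p s q $  expand <S> → <B> <C> u <K>
   2  $ <K> u <C> <B>  u p s q $  expand <B> → ε
   3  $ <K> u <C>      u p s q $  expand <C> → ε
   4  $ <K> u          u p s q $  match u
   5  $ <K>            p s q $    expand <K> → <H> q
   6  $ q <H>          p s q $    expand <H> → p s <B>
   7  $ q <B> s p      p s q $    match p
   8  $ q <B> s        s q $      match s
   9  $ q <B>          q $        expand <B> → ε
  10  $ q              q $        match q
Accept reached after 10 steps.

10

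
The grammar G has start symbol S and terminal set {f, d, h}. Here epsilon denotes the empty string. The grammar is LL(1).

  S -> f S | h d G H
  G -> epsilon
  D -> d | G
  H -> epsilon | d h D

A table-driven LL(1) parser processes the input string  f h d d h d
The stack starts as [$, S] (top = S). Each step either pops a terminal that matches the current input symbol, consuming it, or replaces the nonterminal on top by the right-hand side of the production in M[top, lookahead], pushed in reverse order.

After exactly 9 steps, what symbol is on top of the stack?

step 1: stack=$ S  input=f h d d h d $  — expand S -> f S
step 2: stack=$ S f  input=f h d d h d $  — match f
step 3: stack=$ S  input=h d d h d $  — expand S -> h d G H
step 4: stack=$ H G d h  input=h d d h d $  — match h
step 5: stack=$ H G d  input=d d h d $  — match d
step 6: stack=$ H G  input=d h d $  — expand G -> epsilon
step 7: stack=$ H  input=d h d $  — expand H -> d h D
step 8: stack=$ D h d  input=d h d $  — match d
step 9: stack=$ D h  input=h d $  — match h
Stack after step 9: $ D (top = D).

D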